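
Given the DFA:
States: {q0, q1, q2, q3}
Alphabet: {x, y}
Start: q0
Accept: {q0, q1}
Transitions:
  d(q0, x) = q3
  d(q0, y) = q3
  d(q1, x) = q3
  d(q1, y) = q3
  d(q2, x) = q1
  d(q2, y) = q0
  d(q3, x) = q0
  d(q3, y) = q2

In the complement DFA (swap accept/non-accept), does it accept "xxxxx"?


Trace: q0 -> q3 -> q0 -> q3 -> q0 -> q3
Final: q3
Original accept: {q0, q1}
Complement: q3 is not in original accept

Yes, complement accepts (original rejects)


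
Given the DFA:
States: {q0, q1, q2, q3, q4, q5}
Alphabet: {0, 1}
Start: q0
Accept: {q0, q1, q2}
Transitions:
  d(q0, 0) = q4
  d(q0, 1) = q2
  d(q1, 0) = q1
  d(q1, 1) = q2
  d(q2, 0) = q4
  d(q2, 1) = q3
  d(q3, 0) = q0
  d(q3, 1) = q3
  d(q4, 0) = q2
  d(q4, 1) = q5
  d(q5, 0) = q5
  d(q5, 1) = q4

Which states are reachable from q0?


BFS from q0:
  layer 0: {q0}
  layer 1: {q2, q4}
  layer 2: {q3, q5}

{q0, q2, q3, q4, q5}


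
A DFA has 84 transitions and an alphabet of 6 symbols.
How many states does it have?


Each state has exactly one transition per symbol.
states = transitions / |alphabet| = 84 / 6 = 14

14


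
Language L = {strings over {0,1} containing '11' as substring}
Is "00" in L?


'11' does not occur

No, "00" is not in L


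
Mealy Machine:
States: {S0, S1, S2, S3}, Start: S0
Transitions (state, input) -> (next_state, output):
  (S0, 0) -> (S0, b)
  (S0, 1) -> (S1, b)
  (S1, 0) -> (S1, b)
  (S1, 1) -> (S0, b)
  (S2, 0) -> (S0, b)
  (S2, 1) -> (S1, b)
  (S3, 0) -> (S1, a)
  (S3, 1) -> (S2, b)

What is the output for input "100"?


Step-by-step:
  (S0, 1) -> (S1, b)
  (S1, 0) -> (S1, b)
  (S1, 0) -> (S1, b)

"bbb"


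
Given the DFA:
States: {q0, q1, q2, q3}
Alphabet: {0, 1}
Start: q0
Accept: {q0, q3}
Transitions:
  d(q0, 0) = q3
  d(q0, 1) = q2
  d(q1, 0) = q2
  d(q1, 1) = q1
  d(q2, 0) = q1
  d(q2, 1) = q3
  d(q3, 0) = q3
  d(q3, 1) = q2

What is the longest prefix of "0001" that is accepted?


Run the DFA, marking each prefix where the state is accepting:
  "" -> q0 [accept]
  "0" -> q3 [accept]
  "00" -> q3 [accept]
  "000" -> q3 [accept]
  "0001" -> q2 [reject]

"000"


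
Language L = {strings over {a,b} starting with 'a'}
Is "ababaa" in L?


first symbol = 'a'

Yes, "ababaa" is in L


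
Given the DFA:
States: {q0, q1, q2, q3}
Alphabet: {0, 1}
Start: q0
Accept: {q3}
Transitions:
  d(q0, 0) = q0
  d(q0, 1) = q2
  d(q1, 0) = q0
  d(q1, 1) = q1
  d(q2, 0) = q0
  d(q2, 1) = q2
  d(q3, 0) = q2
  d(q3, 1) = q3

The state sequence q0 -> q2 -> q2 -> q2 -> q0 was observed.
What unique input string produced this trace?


Trace back each transition to find the symbol:
  q0 --[1]--> q2
  q2 --[1]--> q2
  q2 --[1]--> q2
  q2 --[0]--> q0

"1110"


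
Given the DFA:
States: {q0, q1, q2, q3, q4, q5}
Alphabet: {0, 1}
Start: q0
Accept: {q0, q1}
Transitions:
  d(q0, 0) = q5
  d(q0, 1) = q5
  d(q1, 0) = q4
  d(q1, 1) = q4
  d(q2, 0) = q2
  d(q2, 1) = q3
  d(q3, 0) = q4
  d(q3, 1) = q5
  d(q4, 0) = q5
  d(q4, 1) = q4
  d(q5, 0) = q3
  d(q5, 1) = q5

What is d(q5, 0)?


Looking up transition d(q5, 0)

q3


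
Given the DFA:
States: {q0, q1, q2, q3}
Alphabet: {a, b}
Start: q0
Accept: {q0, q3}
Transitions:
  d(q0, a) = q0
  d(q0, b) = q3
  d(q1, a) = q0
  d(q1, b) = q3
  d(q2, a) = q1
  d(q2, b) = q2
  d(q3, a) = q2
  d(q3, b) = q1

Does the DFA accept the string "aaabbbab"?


Trace: q0 -> q0 -> q0 -> q0 -> q3 -> q1 -> q3 -> q2 -> q2
Final state: q2
Accept states: {q0, q3}

No, rejected (final state q2 is not an accept state)


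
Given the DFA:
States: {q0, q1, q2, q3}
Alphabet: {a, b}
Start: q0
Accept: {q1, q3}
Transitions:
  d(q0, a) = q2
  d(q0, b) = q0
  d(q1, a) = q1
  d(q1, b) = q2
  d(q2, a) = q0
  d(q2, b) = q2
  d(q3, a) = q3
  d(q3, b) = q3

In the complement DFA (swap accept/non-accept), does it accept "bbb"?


Trace: q0 -> q0 -> q0 -> q0
Final: q0
Original accept: {q1, q3}
Complement: q0 is not in original accept

Yes, complement accepts (original rejects)


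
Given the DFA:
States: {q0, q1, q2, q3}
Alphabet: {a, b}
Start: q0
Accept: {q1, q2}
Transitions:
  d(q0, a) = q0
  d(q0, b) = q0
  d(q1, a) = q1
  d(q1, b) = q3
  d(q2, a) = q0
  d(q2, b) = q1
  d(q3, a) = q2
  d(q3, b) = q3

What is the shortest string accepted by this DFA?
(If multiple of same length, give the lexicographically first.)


BFS by string length (lex-first path to each state shown):
  len 0: q0<-""
  len 1: q0<-"a"
  len 2: q0<-"aa"
  len 3: q0<-"aaa"
  len 4: q0<-"aaaa"
  len 5: q0<-"aaaaa"
  len 6: q0<-"aaaaaa"
  len 7: q0<-"aaaaaaa"
  len 8: q0<-"aaaaaaaa"

No string accepted (empty language)


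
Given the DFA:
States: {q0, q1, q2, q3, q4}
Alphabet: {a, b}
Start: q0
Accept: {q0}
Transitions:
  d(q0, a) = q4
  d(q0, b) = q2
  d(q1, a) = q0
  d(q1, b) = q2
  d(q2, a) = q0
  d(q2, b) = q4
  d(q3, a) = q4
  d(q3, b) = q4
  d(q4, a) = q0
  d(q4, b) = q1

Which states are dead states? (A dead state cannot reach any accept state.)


Forward reachability from each state:
  q0 -> reaches accept state q0 (live)
  q1 -> reaches accept state q0 (live)
  q2 -> reaches accept state q0 (live)
  q3 -> reaches accept state q0 (live)
  q4 -> reaches accept state q0 (live)

None (all states can reach an accept state)


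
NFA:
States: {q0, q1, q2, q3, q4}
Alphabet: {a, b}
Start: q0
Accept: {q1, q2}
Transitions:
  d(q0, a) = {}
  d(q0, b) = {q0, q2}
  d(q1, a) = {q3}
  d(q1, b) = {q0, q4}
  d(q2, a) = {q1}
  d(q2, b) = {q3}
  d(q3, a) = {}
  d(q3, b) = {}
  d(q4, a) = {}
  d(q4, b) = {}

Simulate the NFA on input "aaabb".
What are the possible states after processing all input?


Start: {q0}
  --a--> {}
  --a--> {}
  --a--> {}
  --b--> {}
  --b--> {}

{} (empty set, no valid transitions)


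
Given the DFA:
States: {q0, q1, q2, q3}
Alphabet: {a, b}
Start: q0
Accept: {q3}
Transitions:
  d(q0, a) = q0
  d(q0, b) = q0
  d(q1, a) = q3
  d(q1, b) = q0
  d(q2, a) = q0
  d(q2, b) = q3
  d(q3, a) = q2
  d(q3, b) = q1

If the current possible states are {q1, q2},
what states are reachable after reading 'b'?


Apply transition on 'b' from each current state:
  d(q1, b) = q0
  d(q2, b) = q3

{q0, q3}


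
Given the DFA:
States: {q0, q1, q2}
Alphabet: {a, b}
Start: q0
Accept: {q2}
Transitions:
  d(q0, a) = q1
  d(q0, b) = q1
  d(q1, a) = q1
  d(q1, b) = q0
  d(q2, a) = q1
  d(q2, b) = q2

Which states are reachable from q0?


BFS from q0:
  layer 0: {q0}
  layer 1: {q1}

{q0, q1}


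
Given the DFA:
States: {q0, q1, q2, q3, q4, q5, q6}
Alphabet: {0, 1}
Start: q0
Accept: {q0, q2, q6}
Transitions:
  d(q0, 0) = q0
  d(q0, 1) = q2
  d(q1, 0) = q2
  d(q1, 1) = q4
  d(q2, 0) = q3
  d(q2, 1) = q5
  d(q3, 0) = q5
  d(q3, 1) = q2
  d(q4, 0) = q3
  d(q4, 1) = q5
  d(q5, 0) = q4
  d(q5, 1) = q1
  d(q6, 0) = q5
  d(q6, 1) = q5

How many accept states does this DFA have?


Accept states listed: {q0, q2, q6}
Counting: q0(1) q2(2) q6(3)

3


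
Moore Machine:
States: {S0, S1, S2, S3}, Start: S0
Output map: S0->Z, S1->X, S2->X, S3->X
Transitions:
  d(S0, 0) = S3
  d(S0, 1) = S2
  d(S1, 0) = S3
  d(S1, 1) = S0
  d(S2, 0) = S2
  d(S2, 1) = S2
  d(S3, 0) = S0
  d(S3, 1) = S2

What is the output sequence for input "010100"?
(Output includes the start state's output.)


Start: S0 (output Z)
  --0--> S3 (output X)
  --1--> S2 (output X)
  --0--> S2 (output X)
  --1--> S2 (output X)
  --0--> S2 (output X)
  --0--> S2 (output X)

"ZXXXXXX"


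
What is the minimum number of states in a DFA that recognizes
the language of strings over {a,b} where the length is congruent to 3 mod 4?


States track (length) mod 4.
Need 4 states: one per remainder 0..3; accept = remainder 3.

4


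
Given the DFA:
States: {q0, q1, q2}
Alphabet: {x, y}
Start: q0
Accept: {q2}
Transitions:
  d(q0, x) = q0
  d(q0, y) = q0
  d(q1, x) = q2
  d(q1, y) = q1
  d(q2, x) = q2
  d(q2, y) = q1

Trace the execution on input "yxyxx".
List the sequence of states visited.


Input: yxyxx
d(q0, y) = q0
d(q0, x) = q0
d(q0, y) = q0
d(q0, x) = q0
d(q0, x) = q0


q0 -> q0 -> q0 -> q0 -> q0 -> q0


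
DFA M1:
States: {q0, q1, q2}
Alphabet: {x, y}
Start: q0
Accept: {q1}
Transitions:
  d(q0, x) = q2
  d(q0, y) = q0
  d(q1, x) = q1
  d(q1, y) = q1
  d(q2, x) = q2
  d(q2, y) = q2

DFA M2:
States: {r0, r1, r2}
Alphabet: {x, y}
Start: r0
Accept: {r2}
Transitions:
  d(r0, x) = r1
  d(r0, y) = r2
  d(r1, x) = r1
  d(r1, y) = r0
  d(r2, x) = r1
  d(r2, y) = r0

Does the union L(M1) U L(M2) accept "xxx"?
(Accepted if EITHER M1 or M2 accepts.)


M1: final=q2 accepted=False
M2: final=r1 accepted=False

No, union rejects (neither accepts)


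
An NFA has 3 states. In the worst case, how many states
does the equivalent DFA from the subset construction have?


Subset construction: one DFA state per subset of NFA states.
2^3 = 8

8


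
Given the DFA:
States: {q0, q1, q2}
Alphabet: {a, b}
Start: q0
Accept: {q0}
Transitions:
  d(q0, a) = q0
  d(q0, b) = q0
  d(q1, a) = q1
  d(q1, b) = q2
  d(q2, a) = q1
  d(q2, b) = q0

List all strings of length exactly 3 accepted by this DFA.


All strings of length 3: 8 total
Accepted: 8

"aaa", "aab", "aba", "abb", "baa", "bab", "bba", "bbb"


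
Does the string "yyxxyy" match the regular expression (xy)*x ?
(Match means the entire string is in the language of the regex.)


|string| = 6; first = 'y'; last = 'y'

No, "yyxxyy" does not match (xy)*x


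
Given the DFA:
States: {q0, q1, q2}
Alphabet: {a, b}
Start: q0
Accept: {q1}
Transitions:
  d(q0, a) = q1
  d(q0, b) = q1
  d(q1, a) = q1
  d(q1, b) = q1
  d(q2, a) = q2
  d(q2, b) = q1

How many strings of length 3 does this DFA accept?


Enumerating all length-3 strings:
  "aaa" -> q1 [accept]
  "aab" -> q1 [accept]
  "aba" -> q1 [accept]
  "abb" -> q1 [accept]
  "baa" -> q1 [accept]
  "bab" -> q1 [accept]
  "bba" -> q1 [accept]
  "bbb" -> q1 [accept]

8 out of 8


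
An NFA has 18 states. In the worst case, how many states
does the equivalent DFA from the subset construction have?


Subset construction: one DFA state per subset of NFA states.
2^18 = 262144

262144


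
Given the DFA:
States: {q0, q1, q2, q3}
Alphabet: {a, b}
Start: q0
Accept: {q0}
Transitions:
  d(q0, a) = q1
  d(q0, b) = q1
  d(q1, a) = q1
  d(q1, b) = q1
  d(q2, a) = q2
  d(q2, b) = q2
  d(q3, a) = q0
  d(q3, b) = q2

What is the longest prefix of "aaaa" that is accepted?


Run the DFA, marking each prefix where the state is accepting:
  "" -> q0 [accept]
  "a" -> q1 [reject]
  "aa" -> q1 [reject]
  "aaa" -> q1 [reject]
  "aaaa" -> q1 [reject]

""


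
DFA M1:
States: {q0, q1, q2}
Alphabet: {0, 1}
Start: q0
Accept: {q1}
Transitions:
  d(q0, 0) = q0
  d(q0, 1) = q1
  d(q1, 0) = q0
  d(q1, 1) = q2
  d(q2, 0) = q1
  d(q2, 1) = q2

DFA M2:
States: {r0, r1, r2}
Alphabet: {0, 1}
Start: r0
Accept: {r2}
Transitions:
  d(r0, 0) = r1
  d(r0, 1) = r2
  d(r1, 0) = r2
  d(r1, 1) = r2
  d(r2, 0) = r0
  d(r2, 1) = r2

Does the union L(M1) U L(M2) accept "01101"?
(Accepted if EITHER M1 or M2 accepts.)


M1: final=q2 accepted=False
M2: final=r2 accepted=True

Yes, union accepts


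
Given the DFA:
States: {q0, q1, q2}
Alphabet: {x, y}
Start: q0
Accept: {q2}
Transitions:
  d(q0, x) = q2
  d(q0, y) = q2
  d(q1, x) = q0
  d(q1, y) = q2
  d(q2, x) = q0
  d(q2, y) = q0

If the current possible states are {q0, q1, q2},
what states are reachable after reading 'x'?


Apply transition on 'x' from each current state:
  d(q0, x) = q2
  d(q1, x) = q0
  d(q2, x) = q0

{q0, q2}


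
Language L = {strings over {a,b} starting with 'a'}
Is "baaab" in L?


first symbol = 'b'

No, "baaab" is not in L


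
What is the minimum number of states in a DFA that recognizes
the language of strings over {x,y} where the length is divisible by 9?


States track (length) mod 9.
Need 9 states: one per remainder 0..8; accept = remainder 0.

9


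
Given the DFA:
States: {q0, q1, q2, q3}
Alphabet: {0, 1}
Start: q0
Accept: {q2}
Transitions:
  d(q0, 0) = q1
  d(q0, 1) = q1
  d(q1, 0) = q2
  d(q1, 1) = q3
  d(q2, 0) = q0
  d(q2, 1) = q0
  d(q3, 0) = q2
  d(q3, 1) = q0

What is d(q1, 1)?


Looking up transition d(q1, 1)

q3


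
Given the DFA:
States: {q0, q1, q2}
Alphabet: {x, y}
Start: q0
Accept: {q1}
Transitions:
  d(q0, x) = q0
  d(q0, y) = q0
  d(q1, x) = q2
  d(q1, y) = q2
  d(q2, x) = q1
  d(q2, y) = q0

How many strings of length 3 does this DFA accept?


Enumerating all length-3 strings:
  "xxx" -> q0 [reject]
  "xxy" -> q0 [reject]
  "xyx" -> q0 [reject]
  "xyy" -> q0 [reject]
  "yxx" -> q0 [reject]
  "yxy" -> q0 [reject]
  "yyx" -> q0 [reject]
  "yyy" -> q0 [reject]

0 out of 8


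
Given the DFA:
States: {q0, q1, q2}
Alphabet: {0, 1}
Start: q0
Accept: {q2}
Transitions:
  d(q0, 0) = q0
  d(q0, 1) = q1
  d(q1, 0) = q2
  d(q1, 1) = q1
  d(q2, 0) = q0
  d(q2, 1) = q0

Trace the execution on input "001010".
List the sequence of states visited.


Input: 001010
d(q0, 0) = q0
d(q0, 0) = q0
d(q0, 1) = q1
d(q1, 0) = q2
d(q2, 1) = q0
d(q0, 0) = q0


q0 -> q0 -> q0 -> q1 -> q2 -> q0 -> q0


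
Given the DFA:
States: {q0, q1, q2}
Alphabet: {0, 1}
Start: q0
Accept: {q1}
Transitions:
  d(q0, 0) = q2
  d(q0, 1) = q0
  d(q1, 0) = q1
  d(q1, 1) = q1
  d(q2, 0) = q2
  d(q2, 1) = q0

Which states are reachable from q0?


BFS from q0:
  layer 0: {q0}
  layer 1: {q2}

{q0, q2}


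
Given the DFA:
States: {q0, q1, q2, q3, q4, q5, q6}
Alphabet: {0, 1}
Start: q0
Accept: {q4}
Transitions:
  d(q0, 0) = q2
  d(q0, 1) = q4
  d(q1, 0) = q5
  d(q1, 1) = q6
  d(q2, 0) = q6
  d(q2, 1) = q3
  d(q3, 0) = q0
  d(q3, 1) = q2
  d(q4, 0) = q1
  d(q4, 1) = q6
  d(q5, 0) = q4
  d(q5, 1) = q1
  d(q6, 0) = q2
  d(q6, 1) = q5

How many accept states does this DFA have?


Accept states listed: {q4}
Counting: q4(1)

1


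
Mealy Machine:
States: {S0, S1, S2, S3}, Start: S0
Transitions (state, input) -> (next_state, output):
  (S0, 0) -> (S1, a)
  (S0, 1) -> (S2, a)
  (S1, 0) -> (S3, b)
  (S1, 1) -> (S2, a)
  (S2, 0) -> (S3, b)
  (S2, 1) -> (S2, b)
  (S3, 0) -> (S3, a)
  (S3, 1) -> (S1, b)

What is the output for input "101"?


Step-by-step:
  (S0, 1) -> (S2, a)
  (S2, 0) -> (S3, b)
  (S3, 1) -> (S1, b)

"abb"


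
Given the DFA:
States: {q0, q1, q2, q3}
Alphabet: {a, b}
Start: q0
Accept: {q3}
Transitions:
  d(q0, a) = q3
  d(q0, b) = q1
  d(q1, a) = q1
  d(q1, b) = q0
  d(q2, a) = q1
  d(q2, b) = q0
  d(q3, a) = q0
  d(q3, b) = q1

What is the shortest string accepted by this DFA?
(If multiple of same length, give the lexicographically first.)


BFS by string length (lex-first path to each state shown):
  len 0: q0<-""
  len 1: q1<-"b", q3<-"a"
Found accept state at length 1.

"a"


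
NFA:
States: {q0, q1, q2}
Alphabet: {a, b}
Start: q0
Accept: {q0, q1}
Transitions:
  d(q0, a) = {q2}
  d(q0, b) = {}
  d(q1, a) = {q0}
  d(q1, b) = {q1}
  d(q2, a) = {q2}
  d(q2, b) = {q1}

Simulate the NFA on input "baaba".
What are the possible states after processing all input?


Start: {q0}
  --b--> {}
  --a--> {}
  --a--> {}
  --b--> {}
  --a--> {}

{} (empty set, no valid transitions)


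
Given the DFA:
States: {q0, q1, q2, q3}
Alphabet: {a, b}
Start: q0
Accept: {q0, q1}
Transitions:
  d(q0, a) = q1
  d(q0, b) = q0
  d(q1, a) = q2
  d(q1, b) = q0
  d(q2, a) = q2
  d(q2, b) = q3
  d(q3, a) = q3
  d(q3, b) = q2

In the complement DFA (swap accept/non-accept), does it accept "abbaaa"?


Trace: q0 -> q1 -> q0 -> q0 -> q1 -> q2 -> q2
Final: q2
Original accept: {q0, q1}
Complement: q2 is not in original accept

Yes, complement accepts (original rejects)


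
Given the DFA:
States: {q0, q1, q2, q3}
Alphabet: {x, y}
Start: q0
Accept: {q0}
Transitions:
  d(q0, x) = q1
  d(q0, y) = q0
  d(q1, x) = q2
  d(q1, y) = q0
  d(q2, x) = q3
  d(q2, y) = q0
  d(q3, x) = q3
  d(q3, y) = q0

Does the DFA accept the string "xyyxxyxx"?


Trace: q0 -> q1 -> q0 -> q0 -> q1 -> q2 -> q0 -> q1 -> q2
Final state: q2
Accept states: {q0}

No, rejected (final state q2 is not an accept state)


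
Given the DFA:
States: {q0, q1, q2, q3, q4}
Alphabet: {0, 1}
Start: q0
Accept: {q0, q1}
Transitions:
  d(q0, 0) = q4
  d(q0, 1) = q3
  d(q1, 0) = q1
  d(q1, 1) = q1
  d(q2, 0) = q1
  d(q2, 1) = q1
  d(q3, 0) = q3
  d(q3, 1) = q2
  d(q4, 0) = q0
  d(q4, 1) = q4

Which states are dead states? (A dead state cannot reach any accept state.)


Forward reachability from each state:
  q0 -> reaches accept state q0 (live)
  q1 -> reaches accept state q1 (live)
  q2 -> reaches accept state q1 (live)
  q3 -> reaches accept state q1 (live)
  q4 -> reaches accept state q0 (live)

None (all states can reach an accept state)


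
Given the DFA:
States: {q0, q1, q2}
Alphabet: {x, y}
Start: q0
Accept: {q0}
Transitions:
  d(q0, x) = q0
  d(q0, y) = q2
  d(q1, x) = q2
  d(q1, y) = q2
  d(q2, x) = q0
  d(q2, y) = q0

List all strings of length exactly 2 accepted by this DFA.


All strings of length 2: 4 total
Accepted: 3

"xx", "yx", "yy"


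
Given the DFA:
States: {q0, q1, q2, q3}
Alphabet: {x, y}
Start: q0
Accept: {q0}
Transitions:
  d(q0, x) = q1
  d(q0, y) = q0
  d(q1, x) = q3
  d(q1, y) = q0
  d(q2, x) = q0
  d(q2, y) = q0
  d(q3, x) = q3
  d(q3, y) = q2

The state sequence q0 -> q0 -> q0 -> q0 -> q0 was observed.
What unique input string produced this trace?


Trace back each transition to find the symbol:
  q0 --[y]--> q0
  q0 --[y]--> q0
  q0 --[y]--> q0
  q0 --[y]--> q0

"yyyy"


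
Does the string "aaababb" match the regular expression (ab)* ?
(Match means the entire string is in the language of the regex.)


|string| = 7; first = 'a'; last = 'b'

No, "aaababb" does not match (ab)*


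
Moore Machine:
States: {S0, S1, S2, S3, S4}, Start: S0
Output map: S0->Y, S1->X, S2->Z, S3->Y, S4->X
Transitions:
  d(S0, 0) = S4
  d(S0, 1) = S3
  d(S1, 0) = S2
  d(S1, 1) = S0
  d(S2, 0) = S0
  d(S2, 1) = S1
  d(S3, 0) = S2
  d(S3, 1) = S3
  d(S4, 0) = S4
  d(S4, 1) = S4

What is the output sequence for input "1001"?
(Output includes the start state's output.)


Start: S0 (output Y)
  --1--> S3 (output Y)
  --0--> S2 (output Z)
  --0--> S0 (output Y)
  --1--> S3 (output Y)

"YYZYY"


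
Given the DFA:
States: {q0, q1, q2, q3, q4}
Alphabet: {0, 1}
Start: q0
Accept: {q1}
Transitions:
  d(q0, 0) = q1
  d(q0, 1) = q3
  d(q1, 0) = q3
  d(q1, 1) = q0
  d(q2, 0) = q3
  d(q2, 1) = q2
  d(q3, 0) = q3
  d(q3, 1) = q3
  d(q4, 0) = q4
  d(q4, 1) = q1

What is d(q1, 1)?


Looking up transition d(q1, 1)

q0


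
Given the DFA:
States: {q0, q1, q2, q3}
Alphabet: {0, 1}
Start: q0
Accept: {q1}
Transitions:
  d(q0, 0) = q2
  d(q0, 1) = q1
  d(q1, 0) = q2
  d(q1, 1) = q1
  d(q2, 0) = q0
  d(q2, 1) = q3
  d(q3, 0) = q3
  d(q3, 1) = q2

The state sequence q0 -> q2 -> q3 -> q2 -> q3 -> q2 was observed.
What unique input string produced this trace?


Trace back each transition to find the symbol:
  q0 --[0]--> q2
  q2 --[1]--> q3
  q3 --[1]--> q2
  q2 --[1]--> q3
  q3 --[1]--> q2

"01111"


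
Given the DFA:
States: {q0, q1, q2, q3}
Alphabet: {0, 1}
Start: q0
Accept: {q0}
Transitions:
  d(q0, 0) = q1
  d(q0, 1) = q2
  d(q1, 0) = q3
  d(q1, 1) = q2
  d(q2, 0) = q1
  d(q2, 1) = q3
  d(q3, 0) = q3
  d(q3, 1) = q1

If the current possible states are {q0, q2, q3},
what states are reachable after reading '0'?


Apply transition on '0' from each current state:
  d(q0, 0) = q1
  d(q2, 0) = q1
  d(q3, 0) = q3

{q1, q3}


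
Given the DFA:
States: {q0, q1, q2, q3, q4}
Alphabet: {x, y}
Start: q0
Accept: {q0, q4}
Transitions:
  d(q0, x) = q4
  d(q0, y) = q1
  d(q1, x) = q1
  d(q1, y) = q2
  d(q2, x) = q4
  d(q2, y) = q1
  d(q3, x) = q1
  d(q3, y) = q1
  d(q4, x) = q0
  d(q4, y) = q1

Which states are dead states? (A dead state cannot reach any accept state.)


Forward reachability from each state:
  q0 -> reaches accept state q0 (live)
  q1 -> reaches accept state q0 (live)
  q2 -> reaches accept state q0 (live)
  q3 -> reaches accept state q0 (live)
  q4 -> reaches accept state q0 (live)

None (all states can reach an accept state)


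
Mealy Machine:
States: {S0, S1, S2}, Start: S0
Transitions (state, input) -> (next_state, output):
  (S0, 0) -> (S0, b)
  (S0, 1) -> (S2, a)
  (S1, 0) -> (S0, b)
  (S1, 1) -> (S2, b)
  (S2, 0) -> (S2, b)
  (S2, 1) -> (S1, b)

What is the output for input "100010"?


Step-by-step:
  (S0, 1) -> (S2, a)
  (S2, 0) -> (S2, b)
  (S2, 0) -> (S2, b)
  (S2, 0) -> (S2, b)
  (S2, 1) -> (S1, b)
  (S1, 0) -> (S0, b)

"abbbbb"


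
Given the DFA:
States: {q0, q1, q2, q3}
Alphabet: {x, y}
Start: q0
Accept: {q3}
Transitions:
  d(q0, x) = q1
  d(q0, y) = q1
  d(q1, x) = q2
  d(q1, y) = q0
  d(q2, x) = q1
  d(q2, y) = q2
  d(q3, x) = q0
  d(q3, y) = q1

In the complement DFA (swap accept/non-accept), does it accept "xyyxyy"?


Trace: q0 -> q1 -> q0 -> q1 -> q2 -> q2 -> q2
Final: q2
Original accept: {q3}
Complement: q2 is not in original accept

Yes, complement accepts (original rejects)


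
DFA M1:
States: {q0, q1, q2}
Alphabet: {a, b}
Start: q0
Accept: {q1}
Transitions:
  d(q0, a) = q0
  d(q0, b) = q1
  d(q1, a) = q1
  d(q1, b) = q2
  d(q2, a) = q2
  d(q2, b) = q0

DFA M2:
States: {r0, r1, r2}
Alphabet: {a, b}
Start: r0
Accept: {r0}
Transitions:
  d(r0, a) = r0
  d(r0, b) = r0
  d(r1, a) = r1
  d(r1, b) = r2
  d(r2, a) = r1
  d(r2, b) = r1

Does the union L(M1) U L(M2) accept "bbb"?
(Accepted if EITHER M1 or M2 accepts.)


M1: final=q0 accepted=False
M2: final=r0 accepted=True

Yes, union accepts


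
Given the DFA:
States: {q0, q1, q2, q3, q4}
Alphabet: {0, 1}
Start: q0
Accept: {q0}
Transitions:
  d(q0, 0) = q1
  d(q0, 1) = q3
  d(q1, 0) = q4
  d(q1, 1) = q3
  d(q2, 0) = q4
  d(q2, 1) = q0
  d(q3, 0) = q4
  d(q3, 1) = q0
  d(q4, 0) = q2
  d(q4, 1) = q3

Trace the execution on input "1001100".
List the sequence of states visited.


Input: 1001100
d(q0, 1) = q3
d(q3, 0) = q4
d(q4, 0) = q2
d(q2, 1) = q0
d(q0, 1) = q3
d(q3, 0) = q4
d(q4, 0) = q2


q0 -> q3 -> q4 -> q2 -> q0 -> q3 -> q4 -> q2


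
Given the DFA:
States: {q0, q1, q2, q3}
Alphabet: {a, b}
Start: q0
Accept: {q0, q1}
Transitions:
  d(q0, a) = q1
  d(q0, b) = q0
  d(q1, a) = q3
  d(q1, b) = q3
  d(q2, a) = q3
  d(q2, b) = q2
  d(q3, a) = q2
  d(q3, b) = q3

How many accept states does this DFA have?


Accept states listed: {q0, q1}
Counting: q0(1) q1(2)

2


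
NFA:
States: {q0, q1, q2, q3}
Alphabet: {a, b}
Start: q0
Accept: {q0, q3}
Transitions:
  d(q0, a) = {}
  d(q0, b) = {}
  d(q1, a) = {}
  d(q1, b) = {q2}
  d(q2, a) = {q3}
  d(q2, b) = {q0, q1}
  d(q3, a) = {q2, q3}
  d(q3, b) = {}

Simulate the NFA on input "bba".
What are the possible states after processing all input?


Start: {q0}
  --b--> {}
  --b--> {}
  --a--> {}

{} (empty set, no valid transitions)


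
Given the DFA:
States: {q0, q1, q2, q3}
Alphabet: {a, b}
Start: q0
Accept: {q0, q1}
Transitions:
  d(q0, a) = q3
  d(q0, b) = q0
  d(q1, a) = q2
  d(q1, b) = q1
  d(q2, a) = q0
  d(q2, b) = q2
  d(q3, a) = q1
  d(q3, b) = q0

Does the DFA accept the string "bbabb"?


Trace: q0 -> q0 -> q0 -> q3 -> q0 -> q0
Final state: q0
Accept states: {q0, q1}

Yes, accepted (final state q0 is an accept state)


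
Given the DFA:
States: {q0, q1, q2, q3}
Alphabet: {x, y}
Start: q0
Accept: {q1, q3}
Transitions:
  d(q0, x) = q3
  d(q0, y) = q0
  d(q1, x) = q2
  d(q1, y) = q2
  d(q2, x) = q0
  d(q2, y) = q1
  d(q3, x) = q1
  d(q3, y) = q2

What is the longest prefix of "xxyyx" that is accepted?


Run the DFA, marking each prefix where the state is accepting:
  "" -> q0 [reject]
  "x" -> q3 [accept]
  "xx" -> q1 [accept]
  "xxy" -> q2 [reject]
  "xxyy" -> q1 [accept]
  "xxyyx" -> q2 [reject]

"xxyy"


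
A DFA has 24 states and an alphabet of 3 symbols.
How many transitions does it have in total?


Each state has exactly one transition per symbol.
24 * 3 = 72

72


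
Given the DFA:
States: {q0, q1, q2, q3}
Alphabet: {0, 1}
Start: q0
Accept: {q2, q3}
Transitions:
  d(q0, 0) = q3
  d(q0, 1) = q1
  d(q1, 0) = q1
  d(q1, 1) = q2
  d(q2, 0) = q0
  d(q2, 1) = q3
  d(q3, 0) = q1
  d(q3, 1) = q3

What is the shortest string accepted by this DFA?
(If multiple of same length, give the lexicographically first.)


BFS by string length (lex-first path to each state shown):
  len 0: q0<-""
  len 1: q1<-"1", q3<-"0"
Found accept state at length 1.

"0"


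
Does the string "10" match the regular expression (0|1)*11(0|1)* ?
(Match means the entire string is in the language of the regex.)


|string| = 2; first = '1'; last = '0'

No, "10" does not match (0|1)*11(0|1)*


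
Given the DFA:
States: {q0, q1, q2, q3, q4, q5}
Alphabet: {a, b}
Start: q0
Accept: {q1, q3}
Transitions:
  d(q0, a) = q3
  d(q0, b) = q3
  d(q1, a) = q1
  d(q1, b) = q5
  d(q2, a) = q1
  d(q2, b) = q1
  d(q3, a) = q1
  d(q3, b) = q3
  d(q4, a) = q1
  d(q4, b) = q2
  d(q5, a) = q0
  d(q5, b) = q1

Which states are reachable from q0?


BFS from q0:
  layer 0: {q0}
  layer 1: {q3}
  layer 2: {q1}
  layer 3: {q5}

{q0, q1, q3, q5}


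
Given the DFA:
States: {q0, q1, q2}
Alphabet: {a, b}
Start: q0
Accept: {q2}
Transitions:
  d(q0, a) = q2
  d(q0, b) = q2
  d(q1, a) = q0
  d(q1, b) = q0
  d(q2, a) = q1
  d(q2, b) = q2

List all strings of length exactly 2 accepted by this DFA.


All strings of length 2: 4 total
Accepted: 2

"ab", "bb"


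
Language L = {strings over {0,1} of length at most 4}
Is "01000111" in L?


length = 8

No, "01000111" is not in L


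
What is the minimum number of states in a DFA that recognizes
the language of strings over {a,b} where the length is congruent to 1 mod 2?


States track (length) mod 2.
Need 2 states: one per remainder 0..1; accept = remainder 1.

2


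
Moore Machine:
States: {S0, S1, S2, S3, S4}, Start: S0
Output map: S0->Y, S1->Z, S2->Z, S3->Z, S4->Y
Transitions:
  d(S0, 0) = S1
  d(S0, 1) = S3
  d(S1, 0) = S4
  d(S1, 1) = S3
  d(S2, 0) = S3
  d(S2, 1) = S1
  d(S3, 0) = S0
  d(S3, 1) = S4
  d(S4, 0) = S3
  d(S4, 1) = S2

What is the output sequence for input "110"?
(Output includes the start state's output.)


Start: S0 (output Y)
  --1--> S3 (output Z)
  --1--> S4 (output Y)
  --0--> S3 (output Z)

"YZYZ"


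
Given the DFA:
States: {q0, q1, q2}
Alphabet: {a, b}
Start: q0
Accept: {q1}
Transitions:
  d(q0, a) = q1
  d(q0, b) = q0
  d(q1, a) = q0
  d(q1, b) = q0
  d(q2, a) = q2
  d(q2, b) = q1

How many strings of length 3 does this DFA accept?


Enumerating all length-3 strings:
  "aaa" -> q1 [accept]
  "aab" -> q0 [reject]
  "aba" -> q1 [accept]
  "abb" -> q0 [reject]
  "baa" -> q0 [reject]
  "bab" -> q0 [reject]
  "bba" -> q1 [accept]
  "bbb" -> q0 [reject]

3 out of 8


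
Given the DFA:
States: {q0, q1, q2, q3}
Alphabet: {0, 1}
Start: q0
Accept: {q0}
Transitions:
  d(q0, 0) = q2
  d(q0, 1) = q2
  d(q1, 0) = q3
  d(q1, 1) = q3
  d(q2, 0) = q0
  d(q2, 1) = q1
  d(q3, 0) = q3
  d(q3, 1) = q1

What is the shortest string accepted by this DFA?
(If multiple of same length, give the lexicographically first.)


BFS by string length (lex-first path to each state shown):
  len 0: q0<-""
Found accept state at length 0.

"" (empty string)


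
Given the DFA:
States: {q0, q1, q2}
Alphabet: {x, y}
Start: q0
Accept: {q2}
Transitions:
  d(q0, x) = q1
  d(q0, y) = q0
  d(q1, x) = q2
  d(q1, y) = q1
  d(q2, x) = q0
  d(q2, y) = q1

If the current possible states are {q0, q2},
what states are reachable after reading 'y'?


Apply transition on 'y' from each current state:
  d(q0, y) = q0
  d(q2, y) = q1

{q0, q1}


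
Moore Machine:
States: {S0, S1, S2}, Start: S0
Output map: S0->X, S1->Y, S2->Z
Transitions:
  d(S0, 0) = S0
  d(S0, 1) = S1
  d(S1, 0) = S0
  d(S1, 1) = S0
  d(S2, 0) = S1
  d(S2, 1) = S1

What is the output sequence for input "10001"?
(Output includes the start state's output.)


Start: S0 (output X)
  --1--> S1 (output Y)
  --0--> S0 (output X)
  --0--> S0 (output X)
  --0--> S0 (output X)
  --1--> S1 (output Y)

"XYXXXY"


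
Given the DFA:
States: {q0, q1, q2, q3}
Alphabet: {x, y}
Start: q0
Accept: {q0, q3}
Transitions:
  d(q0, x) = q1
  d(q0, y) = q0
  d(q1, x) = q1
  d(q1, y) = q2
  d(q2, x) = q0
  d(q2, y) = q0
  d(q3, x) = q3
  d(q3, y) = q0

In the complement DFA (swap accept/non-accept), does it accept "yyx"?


Trace: q0 -> q0 -> q0 -> q1
Final: q1
Original accept: {q0, q3}
Complement: q1 is not in original accept

Yes, complement accepts (original rejects)


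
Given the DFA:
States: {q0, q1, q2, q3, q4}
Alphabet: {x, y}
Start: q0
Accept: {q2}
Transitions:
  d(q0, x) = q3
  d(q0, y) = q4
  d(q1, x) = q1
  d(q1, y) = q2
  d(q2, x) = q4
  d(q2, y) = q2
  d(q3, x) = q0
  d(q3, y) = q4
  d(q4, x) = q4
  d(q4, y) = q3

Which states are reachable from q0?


BFS from q0:
  layer 0: {q0}
  layer 1: {q3, q4}

{q0, q3, q4}


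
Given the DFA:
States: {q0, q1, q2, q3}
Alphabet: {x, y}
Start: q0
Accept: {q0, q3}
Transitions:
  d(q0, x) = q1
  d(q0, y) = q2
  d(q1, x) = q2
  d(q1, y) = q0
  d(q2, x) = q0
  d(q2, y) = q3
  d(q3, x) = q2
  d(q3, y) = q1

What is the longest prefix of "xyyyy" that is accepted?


Run the DFA, marking each prefix where the state is accepting:
  "" -> q0 [accept]
  "x" -> q1 [reject]
  "xy" -> q0 [accept]
  "xyy" -> q2 [reject]
  "xyyy" -> q3 [accept]
  "xyyyy" -> q1 [reject]

"xyyy"


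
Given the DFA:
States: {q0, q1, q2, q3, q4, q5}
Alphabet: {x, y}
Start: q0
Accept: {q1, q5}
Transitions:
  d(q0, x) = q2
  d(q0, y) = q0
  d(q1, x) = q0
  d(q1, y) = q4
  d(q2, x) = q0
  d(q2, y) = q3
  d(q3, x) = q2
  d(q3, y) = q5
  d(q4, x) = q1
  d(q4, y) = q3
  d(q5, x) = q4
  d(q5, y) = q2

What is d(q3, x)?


Looking up transition d(q3, x)

q2


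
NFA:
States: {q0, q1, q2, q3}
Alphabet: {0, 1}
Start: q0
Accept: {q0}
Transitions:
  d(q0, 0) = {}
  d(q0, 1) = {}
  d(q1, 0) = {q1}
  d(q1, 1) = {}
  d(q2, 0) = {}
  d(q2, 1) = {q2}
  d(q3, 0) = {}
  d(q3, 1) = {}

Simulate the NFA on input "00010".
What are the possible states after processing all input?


Start: {q0}
  --0--> {}
  --0--> {}
  --0--> {}
  --1--> {}
  --0--> {}

{} (empty set, no valid transitions)


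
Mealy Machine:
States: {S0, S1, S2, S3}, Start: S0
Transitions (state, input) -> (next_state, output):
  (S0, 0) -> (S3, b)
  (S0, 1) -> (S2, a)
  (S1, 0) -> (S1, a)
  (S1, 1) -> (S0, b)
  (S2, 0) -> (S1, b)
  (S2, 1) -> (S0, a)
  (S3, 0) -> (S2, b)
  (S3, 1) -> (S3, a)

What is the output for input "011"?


Step-by-step:
  (S0, 0) -> (S3, b)
  (S3, 1) -> (S3, a)
  (S3, 1) -> (S3, a)

"baa"


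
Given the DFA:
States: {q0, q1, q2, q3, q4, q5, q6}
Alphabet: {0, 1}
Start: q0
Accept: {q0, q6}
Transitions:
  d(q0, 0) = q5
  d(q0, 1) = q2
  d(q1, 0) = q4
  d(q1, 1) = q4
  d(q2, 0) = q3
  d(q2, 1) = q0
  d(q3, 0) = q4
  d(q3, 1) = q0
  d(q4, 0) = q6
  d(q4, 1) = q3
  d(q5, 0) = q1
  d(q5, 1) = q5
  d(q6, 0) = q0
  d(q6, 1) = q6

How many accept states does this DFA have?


Accept states listed: {q0, q6}
Counting: q0(1) q6(2)

2


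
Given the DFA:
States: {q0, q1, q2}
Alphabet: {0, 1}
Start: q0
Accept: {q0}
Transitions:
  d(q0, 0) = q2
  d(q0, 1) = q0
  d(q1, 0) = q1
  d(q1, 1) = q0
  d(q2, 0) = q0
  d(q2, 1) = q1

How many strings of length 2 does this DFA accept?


Enumerating all length-2 strings:
  "00" -> q0 [accept]
  "01" -> q1 [reject]
  "10" -> q2 [reject]
  "11" -> q0 [accept]

2 out of 4


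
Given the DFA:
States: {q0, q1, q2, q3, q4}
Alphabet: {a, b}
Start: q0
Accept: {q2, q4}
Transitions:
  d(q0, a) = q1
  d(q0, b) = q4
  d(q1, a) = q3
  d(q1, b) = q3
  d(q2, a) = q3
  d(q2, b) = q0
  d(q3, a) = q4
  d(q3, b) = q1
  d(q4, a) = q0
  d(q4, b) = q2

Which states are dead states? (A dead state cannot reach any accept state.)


Forward reachability from each state:
  q0 -> reaches accept state q2 (live)
  q1 -> reaches accept state q2 (live)
  q2 -> reaches accept state q2 (live)
  q3 -> reaches accept state q2 (live)
  q4 -> reaches accept state q2 (live)

None (all states can reach an accept state)


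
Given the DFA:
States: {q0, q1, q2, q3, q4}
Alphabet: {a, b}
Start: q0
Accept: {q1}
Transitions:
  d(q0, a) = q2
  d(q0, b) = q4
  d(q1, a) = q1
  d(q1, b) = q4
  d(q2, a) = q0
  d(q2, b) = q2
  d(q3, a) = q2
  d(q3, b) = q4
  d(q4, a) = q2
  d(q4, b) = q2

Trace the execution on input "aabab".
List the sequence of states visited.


Input: aabab
d(q0, a) = q2
d(q2, a) = q0
d(q0, b) = q4
d(q4, a) = q2
d(q2, b) = q2


q0 -> q2 -> q0 -> q4 -> q2 -> q2


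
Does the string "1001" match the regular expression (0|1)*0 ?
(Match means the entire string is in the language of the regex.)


|string| = 4; first = '1'; last = '1'

No, "1001" does not match (0|1)*0


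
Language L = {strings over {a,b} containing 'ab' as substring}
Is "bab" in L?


'ab' occurs at index 1

Yes, "bab" is in L


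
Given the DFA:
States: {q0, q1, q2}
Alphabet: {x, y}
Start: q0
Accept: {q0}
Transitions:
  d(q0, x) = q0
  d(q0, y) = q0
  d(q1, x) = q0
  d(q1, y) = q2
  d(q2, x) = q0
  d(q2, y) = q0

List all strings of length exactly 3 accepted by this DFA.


All strings of length 3: 8 total
Accepted: 8

"xxx", "xxy", "xyx", "xyy", "yxx", "yxy", "yyx", "yyy"


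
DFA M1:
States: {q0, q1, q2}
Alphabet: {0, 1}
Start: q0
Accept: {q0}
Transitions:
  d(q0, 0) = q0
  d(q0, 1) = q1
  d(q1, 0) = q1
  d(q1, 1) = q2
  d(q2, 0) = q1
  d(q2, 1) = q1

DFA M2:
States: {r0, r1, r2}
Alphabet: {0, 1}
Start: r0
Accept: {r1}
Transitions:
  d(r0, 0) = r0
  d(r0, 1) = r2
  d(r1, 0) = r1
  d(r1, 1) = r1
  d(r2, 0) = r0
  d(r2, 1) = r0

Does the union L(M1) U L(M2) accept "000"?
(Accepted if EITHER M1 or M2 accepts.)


M1: final=q0 accepted=True
M2: final=r0 accepted=False

Yes, union accepts


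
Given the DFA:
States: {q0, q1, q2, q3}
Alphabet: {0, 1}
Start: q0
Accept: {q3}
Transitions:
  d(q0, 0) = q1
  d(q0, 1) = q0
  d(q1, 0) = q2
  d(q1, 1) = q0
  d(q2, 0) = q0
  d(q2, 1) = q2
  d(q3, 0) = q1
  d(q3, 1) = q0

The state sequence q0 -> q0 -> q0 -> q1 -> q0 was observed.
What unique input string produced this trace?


Trace back each transition to find the symbol:
  q0 --[1]--> q0
  q0 --[1]--> q0
  q0 --[0]--> q1
  q1 --[1]--> q0

"1101"


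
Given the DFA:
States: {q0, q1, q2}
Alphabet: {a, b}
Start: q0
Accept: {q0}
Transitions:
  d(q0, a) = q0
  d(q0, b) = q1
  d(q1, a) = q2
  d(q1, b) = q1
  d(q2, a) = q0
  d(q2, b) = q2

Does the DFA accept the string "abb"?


Trace: q0 -> q0 -> q1 -> q1
Final state: q1
Accept states: {q0}

No, rejected (final state q1 is not an accept state)


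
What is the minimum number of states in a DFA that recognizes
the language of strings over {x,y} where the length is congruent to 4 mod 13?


States track (length) mod 13.
Need 13 states: one per remainder 0..12; accept = remainder 4.

13


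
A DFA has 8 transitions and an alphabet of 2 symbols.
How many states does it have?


Each state has exactly one transition per symbol.
states = transitions / |alphabet| = 8 / 2 = 4

4


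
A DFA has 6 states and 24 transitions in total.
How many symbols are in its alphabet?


Each state has exactly one transition per symbol.
|alphabet| = transitions / states = 24 / 6 = 4

4


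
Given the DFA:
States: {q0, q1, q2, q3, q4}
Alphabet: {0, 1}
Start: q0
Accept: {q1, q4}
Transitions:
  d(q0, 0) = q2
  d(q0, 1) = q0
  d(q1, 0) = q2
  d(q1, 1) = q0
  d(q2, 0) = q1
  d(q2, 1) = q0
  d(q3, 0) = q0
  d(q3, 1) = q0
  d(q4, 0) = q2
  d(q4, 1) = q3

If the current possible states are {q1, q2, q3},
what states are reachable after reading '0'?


Apply transition on '0' from each current state:
  d(q1, 0) = q2
  d(q2, 0) = q1
  d(q3, 0) = q0

{q0, q1, q2}


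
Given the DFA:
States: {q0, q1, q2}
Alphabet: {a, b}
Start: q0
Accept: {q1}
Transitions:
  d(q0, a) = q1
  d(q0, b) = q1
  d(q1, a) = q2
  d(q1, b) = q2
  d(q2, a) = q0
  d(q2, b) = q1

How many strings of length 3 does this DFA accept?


Enumerating all length-3 strings:
  "aaa" -> q0 [reject]
  "aab" -> q1 [accept]
  "aba" -> q0 [reject]
  "abb" -> q1 [accept]
  "baa" -> q0 [reject]
  "bab" -> q1 [accept]
  "bba" -> q0 [reject]
  "bbb" -> q1 [accept]

4 out of 8


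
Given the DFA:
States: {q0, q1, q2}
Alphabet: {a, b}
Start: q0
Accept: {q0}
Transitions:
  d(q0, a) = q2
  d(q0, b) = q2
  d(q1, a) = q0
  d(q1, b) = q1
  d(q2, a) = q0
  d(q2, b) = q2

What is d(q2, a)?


Looking up transition d(q2, a)

q0


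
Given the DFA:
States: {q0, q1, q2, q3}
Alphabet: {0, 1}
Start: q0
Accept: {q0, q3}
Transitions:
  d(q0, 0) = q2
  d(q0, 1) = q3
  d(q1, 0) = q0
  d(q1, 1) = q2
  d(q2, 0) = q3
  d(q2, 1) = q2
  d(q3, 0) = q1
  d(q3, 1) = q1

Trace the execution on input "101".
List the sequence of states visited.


Input: 101
d(q0, 1) = q3
d(q3, 0) = q1
d(q1, 1) = q2


q0 -> q3 -> q1 -> q2


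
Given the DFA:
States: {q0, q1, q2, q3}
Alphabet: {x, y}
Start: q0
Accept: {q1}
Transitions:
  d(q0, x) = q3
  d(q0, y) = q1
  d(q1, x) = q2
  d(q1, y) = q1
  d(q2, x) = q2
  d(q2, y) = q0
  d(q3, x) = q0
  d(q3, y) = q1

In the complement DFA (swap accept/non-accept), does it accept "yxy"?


Trace: q0 -> q1 -> q2 -> q0
Final: q0
Original accept: {q1}
Complement: q0 is not in original accept

Yes, complement accepts (original rejects)


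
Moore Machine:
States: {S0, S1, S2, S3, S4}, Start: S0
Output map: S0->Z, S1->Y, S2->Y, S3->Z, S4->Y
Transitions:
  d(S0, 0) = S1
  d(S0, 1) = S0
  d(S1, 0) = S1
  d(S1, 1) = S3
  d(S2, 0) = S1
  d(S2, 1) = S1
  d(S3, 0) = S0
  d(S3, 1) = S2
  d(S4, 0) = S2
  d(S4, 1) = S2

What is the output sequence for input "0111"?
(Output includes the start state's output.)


Start: S0 (output Z)
  --0--> S1 (output Y)
  --1--> S3 (output Z)
  --1--> S2 (output Y)
  --1--> S1 (output Y)

"ZYZYY"


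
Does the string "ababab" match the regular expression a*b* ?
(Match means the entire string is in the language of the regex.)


|string| = 6; first = 'a'; last = 'b'

No, "ababab" does not match a*b*


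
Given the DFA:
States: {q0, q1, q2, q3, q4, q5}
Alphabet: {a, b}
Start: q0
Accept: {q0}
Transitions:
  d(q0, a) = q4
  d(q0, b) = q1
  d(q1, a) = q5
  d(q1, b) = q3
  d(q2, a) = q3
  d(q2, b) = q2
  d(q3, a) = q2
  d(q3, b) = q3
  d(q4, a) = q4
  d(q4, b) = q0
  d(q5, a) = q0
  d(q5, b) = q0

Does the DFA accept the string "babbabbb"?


Trace: q0 -> q1 -> q5 -> q0 -> q1 -> q5 -> q0 -> q1 -> q3
Final state: q3
Accept states: {q0}

No, rejected (final state q3 is not an accept state)


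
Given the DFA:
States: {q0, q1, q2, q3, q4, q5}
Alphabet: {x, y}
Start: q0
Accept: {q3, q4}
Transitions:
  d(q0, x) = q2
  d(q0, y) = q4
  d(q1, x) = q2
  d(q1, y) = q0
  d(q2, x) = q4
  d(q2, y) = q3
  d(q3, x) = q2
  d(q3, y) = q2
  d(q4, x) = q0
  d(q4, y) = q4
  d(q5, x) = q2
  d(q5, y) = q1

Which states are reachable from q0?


BFS from q0:
  layer 0: {q0}
  layer 1: {q2, q4}
  layer 2: {q3}

{q0, q2, q3, q4}


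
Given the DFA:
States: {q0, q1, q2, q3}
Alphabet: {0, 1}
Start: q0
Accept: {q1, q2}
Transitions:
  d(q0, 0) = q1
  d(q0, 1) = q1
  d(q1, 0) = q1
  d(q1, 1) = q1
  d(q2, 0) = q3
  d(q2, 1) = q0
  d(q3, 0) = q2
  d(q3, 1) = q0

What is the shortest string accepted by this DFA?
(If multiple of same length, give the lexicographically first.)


BFS by string length (lex-first path to each state shown):
  len 0: q0<-""
  len 1: q1<-"0"
Found accept state at length 1.

"0"


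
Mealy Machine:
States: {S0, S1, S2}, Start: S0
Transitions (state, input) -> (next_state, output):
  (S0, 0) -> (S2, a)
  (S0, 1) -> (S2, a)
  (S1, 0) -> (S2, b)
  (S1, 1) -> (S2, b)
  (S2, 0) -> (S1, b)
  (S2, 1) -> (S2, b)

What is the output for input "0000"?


Step-by-step:
  (S0, 0) -> (S2, a)
  (S2, 0) -> (S1, b)
  (S1, 0) -> (S2, b)
  (S2, 0) -> (S1, b)

"abbb"


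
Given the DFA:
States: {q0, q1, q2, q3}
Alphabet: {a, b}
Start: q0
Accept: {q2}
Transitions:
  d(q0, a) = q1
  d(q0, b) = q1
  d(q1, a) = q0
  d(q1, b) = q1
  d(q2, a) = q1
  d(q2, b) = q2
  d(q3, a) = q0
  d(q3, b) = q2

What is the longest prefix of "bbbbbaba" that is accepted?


Run the DFA, marking each prefix where the state is accepting:
  "" -> q0 [reject]
  "b" -> q1 [reject]
  "bb" -> q1 [reject]
  "bbb" -> q1 [reject]
  "bbbb" -> q1 [reject]
  "bbbbb" -> q1 [reject]
  "bbbbba" -> q0 [reject]
  "bbbbbab" -> q1 [reject]
  "bbbbbaba" -> q0 [reject]

No prefix is accepted


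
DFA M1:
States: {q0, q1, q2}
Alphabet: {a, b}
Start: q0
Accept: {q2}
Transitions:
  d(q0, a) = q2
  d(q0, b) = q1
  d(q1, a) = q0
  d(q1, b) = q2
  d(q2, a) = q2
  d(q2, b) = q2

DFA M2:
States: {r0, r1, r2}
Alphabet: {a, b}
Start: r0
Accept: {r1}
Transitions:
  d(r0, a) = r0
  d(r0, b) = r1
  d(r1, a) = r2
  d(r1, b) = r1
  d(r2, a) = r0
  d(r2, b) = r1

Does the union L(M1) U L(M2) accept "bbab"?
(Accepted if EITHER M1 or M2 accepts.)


M1: final=q2 accepted=True
M2: final=r1 accepted=True

Yes, union accepts
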